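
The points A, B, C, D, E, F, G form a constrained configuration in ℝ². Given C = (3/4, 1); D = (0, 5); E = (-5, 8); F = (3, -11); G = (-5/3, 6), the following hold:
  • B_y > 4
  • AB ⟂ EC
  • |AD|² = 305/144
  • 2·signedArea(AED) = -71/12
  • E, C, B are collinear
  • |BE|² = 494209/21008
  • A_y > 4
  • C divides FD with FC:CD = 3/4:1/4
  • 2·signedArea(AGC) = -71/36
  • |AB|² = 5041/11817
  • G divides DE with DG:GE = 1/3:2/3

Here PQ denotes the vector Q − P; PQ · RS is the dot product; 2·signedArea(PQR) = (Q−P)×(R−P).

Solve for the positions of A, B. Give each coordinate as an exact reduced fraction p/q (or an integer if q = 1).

1. A_x = -17/12  [2·signedArea(AGC) = -71/36 ∩ 2·signedArea(AED) = -71/12]
2. A_y = 14/3  [2·signedArea(AGC) = -71/36 ∩ 2·signedArea(AED) = -71/12]
   → A = (-17/12, 14/3)
3. B_x = -10091/5252  [E, C, B are collinear ∩ AB ⟂ EC]
4. B_y = 5583/1313  [E, C, B are collinear ∩ AB ⟂ EC]
   → B = (-10091/5252, 5583/1313)

A = (-17/12, 14/3)
B = (-10091/5252, 5583/1313)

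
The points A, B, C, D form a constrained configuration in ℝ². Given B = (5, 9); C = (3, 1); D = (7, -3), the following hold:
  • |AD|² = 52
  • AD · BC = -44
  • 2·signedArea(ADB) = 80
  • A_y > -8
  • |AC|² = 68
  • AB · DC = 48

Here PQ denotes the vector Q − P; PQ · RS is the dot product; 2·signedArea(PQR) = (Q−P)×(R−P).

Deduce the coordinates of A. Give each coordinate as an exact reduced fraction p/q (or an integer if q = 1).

A = (1, -7)

1. A_x = 1  [AD · BC = -44 ∩ 2·signedArea(ADB) = 80]
2. A_y = -7  [AD · BC = -44 ∩ 2·signedArea(ADB) = 80]
   → A = (1, -7)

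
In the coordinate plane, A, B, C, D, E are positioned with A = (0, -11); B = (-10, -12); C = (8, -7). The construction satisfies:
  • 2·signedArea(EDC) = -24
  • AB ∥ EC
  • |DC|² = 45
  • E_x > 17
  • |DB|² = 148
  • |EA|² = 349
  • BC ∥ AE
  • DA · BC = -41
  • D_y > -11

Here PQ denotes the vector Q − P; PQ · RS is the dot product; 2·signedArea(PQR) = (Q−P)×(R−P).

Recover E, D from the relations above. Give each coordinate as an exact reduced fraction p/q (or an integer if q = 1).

1. E_x = 18  [AB ∥ EC ∩ BC ∥ AE]
2. E_y = -6  [AB ∥ EC ∩ BC ∥ AE]
   → E = (18, -6)
3. D_x = 2  [DA · BC = -41 ∩ 2·signedArea(EDC) = -24]
4. D_y = -10  [DA · BC = -41 ∩ 2·signedArea(EDC) = -24]
   → D = (2, -10)

D = (2, -10)
E = (18, -6)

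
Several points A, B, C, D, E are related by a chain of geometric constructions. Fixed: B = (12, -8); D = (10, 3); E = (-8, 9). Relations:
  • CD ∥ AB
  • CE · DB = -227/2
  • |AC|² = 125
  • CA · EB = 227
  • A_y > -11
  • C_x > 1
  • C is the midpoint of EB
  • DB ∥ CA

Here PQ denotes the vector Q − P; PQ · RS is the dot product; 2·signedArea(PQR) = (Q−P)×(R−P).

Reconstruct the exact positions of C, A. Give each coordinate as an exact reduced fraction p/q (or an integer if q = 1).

A = (4, -21/2)
C = (2, 1/2)

1. C_x = 2  [C is the midpoint of EB]
2. C_y = 1/2  [C is the midpoint of EB]
   → C = (2, 1/2)
3. A_x = 4  [CD ∥ AB ∩ DB ∥ CA]
4. A_y = -21/2  [CD ∥ AB ∩ DB ∥ CA]
   → A = (4, -21/2)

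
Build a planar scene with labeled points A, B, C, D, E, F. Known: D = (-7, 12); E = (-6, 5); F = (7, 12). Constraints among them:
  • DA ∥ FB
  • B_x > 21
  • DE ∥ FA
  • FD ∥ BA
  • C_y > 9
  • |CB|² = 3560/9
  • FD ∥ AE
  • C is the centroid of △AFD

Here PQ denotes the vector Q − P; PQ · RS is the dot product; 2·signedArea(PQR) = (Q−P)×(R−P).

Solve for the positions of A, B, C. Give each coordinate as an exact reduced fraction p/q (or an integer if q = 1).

1. A_x = 8  [FD ∥ AE ∩ DE ∥ FA]
2. A_y = 5  [FD ∥ AE ∩ DE ∥ FA]
   → A = (8, 5)
3. B_x = 22  [FD ∥ BA ∩ DA ∥ FB]
4. B_y = 5  [FD ∥ BA ∩ DA ∥ FB]
   → B = (22, 5)
5. C_x = 8/3  [C is the centroid of △AFD]
6. C_y = 29/3  [C is the centroid of △AFD]
   → C = (8/3, 29/3)

A = (8, 5)
B = (22, 5)
C = (8/3, 29/3)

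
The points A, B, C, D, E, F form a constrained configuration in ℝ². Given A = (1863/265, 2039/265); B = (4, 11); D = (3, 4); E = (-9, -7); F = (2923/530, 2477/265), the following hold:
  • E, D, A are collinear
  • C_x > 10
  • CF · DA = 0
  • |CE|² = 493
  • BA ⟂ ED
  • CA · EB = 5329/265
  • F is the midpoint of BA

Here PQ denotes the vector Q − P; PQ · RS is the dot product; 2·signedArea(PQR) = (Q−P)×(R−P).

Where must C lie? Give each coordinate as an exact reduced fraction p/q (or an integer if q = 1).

1. C_x = 2666/265  [CF · DA = 0 ∩ CA · EB = 5329/265]
2. C_y = 1163/265  [CF · DA = 0 ∩ CA · EB = 5329/265]
   → C = (2666/265, 1163/265)

C = (2666/265, 1163/265)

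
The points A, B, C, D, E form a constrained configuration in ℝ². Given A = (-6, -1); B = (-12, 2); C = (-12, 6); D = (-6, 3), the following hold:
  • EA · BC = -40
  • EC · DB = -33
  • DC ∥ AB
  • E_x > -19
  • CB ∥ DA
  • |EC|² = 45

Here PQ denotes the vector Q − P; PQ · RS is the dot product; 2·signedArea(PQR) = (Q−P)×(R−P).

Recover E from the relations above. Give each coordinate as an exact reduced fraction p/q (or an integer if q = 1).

1. E_x = -18  [EC · DB = -33 ∩ EA · BC = -40]
2. E_y = 9  [EC · DB = -33 ∩ EA · BC = -40]
   → E = (-18, 9)

E = (-18, 9)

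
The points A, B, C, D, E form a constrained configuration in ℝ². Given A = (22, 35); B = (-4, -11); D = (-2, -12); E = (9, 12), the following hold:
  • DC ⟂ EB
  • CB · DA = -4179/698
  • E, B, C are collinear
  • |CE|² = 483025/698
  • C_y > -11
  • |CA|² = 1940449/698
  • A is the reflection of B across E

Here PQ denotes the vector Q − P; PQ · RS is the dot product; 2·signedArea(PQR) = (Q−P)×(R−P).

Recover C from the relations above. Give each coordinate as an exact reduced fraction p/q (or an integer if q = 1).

1. C_x = -2753/698  [E, B, C are collinear ∩ DC ⟂ EB]
2. C_y = -7609/698  [E, B, C are collinear ∩ DC ⟂ EB]
   → C = (-2753/698, -7609/698)

C = (-2753/698, -7609/698)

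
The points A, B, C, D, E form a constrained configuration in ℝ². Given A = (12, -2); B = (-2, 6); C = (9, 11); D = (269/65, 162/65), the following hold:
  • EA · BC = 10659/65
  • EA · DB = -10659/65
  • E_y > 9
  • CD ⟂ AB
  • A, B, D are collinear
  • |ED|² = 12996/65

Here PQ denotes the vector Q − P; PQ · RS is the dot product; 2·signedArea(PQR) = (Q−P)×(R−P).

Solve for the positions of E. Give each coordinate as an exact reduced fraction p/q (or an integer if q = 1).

1. E_x = -529/65  [EA · DB = -10659/65 ∩ EA · BC = 10659/65]
2. E_y = 618/65  [EA · DB = -10659/65 ∩ EA · BC = 10659/65]
   → E = (-529/65, 618/65)

E = (-529/65, 618/65)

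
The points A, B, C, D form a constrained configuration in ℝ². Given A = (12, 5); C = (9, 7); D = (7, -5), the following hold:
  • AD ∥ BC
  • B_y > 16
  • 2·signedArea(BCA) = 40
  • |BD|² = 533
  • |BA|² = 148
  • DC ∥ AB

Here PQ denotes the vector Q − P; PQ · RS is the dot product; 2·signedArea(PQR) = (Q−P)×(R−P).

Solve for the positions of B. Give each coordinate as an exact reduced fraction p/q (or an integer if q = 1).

1. B_x = 14  [AD ∥ BC ∩ DC ∥ AB]
2. B_y = 17  [AD ∥ BC ∩ DC ∥ AB]
   → B = (14, 17)

B = (14, 17)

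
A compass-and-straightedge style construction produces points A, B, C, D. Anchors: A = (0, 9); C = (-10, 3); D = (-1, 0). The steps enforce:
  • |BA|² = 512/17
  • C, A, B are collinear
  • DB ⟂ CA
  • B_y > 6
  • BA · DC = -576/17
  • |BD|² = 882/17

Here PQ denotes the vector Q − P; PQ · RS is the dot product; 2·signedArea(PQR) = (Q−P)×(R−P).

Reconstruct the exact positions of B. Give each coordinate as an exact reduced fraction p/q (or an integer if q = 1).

B = (-80/17, 105/17)

1. B_x = -80/17  [C, A, B are collinear ∩ DB ⟂ CA]
2. B_y = 105/17  [C, A, B are collinear ∩ DB ⟂ CA]
   → B = (-80/17, 105/17)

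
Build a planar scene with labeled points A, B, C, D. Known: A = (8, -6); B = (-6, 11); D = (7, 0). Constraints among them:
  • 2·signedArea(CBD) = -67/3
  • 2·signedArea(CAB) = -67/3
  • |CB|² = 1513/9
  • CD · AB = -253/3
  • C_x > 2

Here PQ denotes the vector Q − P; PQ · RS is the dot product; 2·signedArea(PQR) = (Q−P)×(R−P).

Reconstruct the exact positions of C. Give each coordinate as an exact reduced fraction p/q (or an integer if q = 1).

1. C_x = 3  [2·signedArea(CAB) = -67/3 ∩ 2·signedArea(CBD) = -67/3]
2. C_y = 5/3  [2·signedArea(CAB) = -67/3 ∩ 2·signedArea(CBD) = -67/3]
   → C = (3, 5/3)

C = (3, 5/3)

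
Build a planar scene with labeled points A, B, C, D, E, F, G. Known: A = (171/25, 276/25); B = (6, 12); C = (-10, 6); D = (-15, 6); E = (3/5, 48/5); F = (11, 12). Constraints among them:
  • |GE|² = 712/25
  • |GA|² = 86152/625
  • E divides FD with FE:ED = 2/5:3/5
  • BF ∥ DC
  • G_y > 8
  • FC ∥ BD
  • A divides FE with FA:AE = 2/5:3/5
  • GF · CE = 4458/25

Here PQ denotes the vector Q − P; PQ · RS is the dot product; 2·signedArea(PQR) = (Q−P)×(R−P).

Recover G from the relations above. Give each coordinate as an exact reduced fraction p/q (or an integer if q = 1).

G = (-23/5, 42/5)

1. G_x = -23/5  [line -53/5·x + -18/5·y + -463/25 = 0 ∩ |GE|² = 712/25]
2. G_y = 42/5  [line -53/5·x + -18/5·y + -463/25 = 0 ∩ |GE|² = 712/25]
   → G = (-23/5, 42/5)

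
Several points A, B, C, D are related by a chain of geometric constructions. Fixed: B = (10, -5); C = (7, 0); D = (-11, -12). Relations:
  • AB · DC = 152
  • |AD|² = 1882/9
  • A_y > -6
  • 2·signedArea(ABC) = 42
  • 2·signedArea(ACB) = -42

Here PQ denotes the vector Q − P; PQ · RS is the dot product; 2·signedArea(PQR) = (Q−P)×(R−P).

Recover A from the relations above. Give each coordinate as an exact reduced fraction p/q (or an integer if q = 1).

A = (2, -17/3)

1. A_x = 2  [AB · DC = 152 ∩ 2·signedArea(ACB) = -42]
2. A_y = -17/3  [AB · DC = 152 ∩ 2·signedArea(ACB) = -42]
   → A = (2, -17/3)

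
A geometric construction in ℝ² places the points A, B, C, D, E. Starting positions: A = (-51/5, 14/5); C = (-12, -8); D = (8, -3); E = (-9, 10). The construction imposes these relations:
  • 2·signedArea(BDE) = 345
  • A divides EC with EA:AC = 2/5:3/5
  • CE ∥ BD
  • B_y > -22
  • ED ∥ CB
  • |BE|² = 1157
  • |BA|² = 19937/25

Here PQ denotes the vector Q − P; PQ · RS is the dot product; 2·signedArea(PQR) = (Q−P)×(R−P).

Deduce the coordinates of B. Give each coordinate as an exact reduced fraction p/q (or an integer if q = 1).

B = (5, -21)

1. B_x = 5  [CE ∥ BD ∩ ED ∥ CB]
2. B_y = -21  [CE ∥ BD ∩ ED ∥ CB]
   → B = (5, -21)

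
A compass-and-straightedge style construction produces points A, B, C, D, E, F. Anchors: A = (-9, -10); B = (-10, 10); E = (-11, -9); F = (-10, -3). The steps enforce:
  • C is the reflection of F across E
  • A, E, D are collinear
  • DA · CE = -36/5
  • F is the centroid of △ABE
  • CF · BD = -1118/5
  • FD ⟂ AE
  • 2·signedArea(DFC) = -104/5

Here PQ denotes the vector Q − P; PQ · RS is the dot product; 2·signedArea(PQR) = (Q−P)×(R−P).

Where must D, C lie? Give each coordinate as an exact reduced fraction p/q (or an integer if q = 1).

C = (-12, -15)
D = (-63/5, -41/5)

1. D_x = -63/5  [A, E, D are collinear ∩ FD ⟂ AE]
2. D_y = -41/5  [A, E, D are collinear ∩ FD ⟂ AE]
   → D = (-63/5, -41/5)
3. C_x = -12  [C is the reflection of F across E]
4. C_y = -15  [C is the reflection of F across E]
   → C = (-12, -15)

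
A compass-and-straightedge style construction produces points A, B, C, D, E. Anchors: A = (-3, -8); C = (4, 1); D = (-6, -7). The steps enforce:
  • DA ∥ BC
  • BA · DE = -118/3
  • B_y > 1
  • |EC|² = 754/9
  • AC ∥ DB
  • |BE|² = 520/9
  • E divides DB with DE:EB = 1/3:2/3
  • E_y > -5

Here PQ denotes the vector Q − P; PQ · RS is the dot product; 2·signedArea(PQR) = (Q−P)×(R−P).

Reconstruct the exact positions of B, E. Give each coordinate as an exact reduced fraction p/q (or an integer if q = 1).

B = (1, 2)
E = (-11/3, -4)

1. B_x = 1  [DA ∥ BC ∩ AC ∥ DB]
2. B_y = 2  [DA ∥ BC ∩ AC ∥ DB]
   → B = (1, 2)
3. E_x = -11/3  [E divides DB with DE:EB = 1/3:2/3]
4. E_y = -4  [E divides DB with DE:EB = 1/3:2/3]
   → E = (-11/3, -4)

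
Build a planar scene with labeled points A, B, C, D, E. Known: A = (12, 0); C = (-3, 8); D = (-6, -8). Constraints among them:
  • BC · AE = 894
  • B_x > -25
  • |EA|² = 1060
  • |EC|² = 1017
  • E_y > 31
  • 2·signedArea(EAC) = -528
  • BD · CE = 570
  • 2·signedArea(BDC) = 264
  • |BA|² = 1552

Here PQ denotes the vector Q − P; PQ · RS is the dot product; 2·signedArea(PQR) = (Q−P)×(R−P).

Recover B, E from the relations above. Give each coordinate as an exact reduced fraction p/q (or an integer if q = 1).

1. E_x = 18  [line -8·x + -15·y + 624 = 0 ∩ |EA|² = 1060]
2. E_y = 32  [line -8·x + -15·y + 624 = 0 ∩ |EA|² = 1060]
   → E = (18, 32)
3. B_x = -24  [BD · CE = 570 ∩ BC · AE = 894]
4. B_y = -16  [BD · CE = 570 ∩ BC · AE = 894]
   → B = (-24, -16)

B = (-24, -16)
E = (18, 32)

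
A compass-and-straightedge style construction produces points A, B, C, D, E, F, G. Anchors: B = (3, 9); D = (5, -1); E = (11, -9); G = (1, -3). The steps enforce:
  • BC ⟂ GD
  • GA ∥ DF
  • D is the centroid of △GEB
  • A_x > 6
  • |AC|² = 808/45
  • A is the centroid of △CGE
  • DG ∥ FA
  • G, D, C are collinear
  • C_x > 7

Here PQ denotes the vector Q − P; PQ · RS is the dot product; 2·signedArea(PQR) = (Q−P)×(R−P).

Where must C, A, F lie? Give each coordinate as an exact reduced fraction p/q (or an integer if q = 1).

A = (97/15, -59/15)
C = (37/5, 1/5)
F = (157/15, -29/15)

1. C_x = 37/5  [G, D, C are collinear ∩ BC ⟂ GD]
2. C_y = 1/5  [G, D, C are collinear ∩ BC ⟂ GD]
   → C = (37/5, 1/5)
3. A_x = 97/15  [A is the centroid of △CGE]
4. A_y = -59/15  [A is the centroid of △CGE]
   → A = (97/15, -59/15)
5. F_x = 157/15  [DG ∥ FA ∩ GA ∥ DF]
6. F_y = -29/15  [DG ∥ FA ∩ GA ∥ DF]
   → F = (157/15, -29/15)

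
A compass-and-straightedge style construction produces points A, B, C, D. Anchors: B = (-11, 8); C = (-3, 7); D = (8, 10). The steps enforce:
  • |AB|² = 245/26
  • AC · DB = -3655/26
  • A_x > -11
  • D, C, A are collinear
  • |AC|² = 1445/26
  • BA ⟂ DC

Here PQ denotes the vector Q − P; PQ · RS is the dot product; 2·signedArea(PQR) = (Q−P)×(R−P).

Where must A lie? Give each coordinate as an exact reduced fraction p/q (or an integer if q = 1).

A = (-265/26, 131/26)

1. A_x = -265/26  [D, C, A are collinear ∩ BA ⟂ DC]
2. A_y = 131/26  [D, C, A are collinear ∩ BA ⟂ DC]
   → A = (-265/26, 131/26)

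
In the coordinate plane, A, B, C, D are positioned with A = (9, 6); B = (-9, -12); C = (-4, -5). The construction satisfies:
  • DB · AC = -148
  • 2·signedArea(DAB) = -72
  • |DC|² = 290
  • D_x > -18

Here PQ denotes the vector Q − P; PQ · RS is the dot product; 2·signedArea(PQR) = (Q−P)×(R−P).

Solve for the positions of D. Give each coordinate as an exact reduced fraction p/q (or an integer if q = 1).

1. D_x = -17  [DB · AC = -148 ∩ 2·signedArea(DAB) = -72]
2. D_y = -16  [DB · AC = -148 ∩ 2·signedArea(DAB) = -72]
   → D = (-17, -16)

D = (-17, -16)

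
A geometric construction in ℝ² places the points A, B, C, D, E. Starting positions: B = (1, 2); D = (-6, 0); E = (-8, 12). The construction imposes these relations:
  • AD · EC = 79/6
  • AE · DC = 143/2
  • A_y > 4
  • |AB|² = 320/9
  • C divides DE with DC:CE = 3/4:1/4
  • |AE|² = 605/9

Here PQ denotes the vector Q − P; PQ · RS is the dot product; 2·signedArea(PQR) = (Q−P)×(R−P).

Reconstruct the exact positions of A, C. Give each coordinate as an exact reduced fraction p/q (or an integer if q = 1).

A = (-13/3, 14/3)
C = (-15/2, 9)

1. C_x = -15/2  [C divides DE with DC:CE = 3/4:1/4]
2. C_y = 9  [C divides DE with DC:CE = 3/4:1/4]
   → C = (-15/2, 9)
3. A_x = -13/3  [line 3/2·x + -9·y + 97/2 = 0 ∩ |AE|² = 605/9]
4. A_y = 14/3  [line 3/2·x + -9·y + 97/2 = 0 ∩ |AE|² = 605/9]
   → A = (-13/3, 14/3)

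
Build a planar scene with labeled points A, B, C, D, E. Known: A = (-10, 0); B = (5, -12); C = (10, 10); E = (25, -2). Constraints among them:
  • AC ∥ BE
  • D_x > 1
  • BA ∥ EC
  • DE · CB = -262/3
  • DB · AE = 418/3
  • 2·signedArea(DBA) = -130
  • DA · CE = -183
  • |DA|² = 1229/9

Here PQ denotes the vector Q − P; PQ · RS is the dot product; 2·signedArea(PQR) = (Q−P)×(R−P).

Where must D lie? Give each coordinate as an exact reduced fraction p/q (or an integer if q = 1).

D = (5/3, -2/3)

1. D_x = 5/3  [DE · CB = -262/3 ∩ DB · AE = 418/3]
2. D_y = -2/3  [DE · CB = -262/3 ∩ DB · AE = 418/3]
   → D = (5/3, -2/3)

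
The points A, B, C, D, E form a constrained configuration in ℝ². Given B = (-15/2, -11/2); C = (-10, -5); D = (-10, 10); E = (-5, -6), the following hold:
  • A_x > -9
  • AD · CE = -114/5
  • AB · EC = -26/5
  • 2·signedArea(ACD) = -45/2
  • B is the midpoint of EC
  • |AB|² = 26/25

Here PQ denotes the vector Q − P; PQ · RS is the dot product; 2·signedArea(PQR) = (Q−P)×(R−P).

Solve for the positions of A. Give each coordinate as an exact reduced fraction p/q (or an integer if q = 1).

1. A_x = -17/2  [2·signedArea(ACD) = -45/2 ∩ AB · EC = -26/5]
2. A_y = -53/10  [2·signedArea(ACD) = -45/2 ∩ AB · EC = -26/5]
   → A = (-17/2, -53/10)

A = (-17/2, -53/10)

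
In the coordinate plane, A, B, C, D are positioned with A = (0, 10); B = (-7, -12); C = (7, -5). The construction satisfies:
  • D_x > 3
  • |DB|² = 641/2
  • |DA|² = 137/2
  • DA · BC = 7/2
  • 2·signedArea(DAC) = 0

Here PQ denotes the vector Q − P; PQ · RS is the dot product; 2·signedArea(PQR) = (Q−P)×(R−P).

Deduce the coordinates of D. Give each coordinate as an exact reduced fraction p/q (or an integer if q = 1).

1. D_x = 7/2  [2·signedArea(DAC) = 0 ∩ DA · BC = 7/2]
2. D_y = 5/2  [2·signedArea(DAC) = 0 ∩ DA · BC = 7/2]
   → D = (7/2, 5/2)

D = (7/2, 5/2)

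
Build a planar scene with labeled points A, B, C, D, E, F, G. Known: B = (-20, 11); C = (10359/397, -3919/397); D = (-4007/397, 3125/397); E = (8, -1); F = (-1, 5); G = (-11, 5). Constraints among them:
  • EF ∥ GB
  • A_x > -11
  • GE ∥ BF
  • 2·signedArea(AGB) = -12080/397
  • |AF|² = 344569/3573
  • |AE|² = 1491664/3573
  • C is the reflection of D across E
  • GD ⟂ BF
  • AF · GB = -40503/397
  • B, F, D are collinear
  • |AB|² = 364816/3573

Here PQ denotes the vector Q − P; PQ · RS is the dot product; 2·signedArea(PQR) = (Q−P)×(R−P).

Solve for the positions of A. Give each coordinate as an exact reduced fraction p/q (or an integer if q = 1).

A = (-12344/1191, 3159/397)

1. A_x = -12344/1191  [AF · GB = -40503/397 ∩ 2·signedArea(AGB) = -12080/397]
2. A_y = 3159/397  [AF · GB = -40503/397 ∩ 2·signedArea(AGB) = -12080/397]
   → A = (-12344/1191, 3159/397)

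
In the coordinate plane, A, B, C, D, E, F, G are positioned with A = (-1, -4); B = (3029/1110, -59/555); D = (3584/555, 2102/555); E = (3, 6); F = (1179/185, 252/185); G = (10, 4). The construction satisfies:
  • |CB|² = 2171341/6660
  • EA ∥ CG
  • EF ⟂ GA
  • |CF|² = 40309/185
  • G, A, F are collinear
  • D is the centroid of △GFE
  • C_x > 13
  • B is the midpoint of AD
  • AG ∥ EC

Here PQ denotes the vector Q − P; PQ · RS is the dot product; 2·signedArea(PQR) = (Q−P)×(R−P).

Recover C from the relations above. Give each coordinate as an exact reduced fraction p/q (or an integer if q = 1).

C = (14, 14)

1. C_x = 14  [EA ∥ CG ∩ AG ∥ EC]
2. C_y = 14  [EA ∥ CG ∩ AG ∥ EC]
   → C = (14, 14)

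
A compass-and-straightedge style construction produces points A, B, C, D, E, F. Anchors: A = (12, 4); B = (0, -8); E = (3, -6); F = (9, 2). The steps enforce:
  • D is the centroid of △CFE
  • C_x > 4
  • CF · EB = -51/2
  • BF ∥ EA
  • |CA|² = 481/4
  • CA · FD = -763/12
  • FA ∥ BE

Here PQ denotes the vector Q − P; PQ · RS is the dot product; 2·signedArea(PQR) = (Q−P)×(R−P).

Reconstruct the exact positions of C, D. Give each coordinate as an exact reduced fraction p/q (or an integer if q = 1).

1. C_x = 9/2  [line 3·x + 2·y + -11/2 = 0 ∩ |CA|² = 481/4]
2. C_y = -4  [line 3·x + 2·y + -11/2 = 0 ∩ |CA|² = 481/4]
   → C = (9/2, -4)
3. D_x = 11/2  [D is the centroid of △CFE]
4. D_y = -8/3  [D is the centroid of △CFE]
   → D = (11/2, -8/3)

C = (9/2, -4)
D = (11/2, -8/3)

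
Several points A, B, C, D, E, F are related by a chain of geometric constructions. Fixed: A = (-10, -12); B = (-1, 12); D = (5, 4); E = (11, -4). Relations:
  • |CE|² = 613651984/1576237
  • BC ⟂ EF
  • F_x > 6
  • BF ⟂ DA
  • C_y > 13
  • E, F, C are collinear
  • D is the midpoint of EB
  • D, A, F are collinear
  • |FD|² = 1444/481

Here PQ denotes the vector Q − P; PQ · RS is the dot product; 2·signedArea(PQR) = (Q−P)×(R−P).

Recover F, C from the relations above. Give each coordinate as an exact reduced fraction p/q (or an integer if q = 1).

1. F_x = 2975/481  [D, A, F are collinear ∩ BF ⟂ DA]
2. F_y = 2532/481  [D, A, F are collinear ∩ BF ⟂ DA]
   → F = (2975/481, 2532/481)
3. C_x = 2995619/1576237  [E, F, C are collinear ∩ BC ⟂ EF]
4. C_y = 21291060/1576237  [E, F, C are collinear ∩ BC ⟂ EF]
   → C = (2995619/1576237, 21291060/1576237)

C = (2995619/1576237, 21291060/1576237)
F = (2975/481, 2532/481)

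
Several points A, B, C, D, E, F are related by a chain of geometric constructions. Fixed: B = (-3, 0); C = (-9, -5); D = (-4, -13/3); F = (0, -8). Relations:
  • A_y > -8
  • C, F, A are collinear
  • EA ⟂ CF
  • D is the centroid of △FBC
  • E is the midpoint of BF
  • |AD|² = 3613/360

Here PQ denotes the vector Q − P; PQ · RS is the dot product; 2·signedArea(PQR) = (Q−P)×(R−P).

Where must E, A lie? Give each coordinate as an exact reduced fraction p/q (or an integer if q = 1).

A = (-51/20, -143/20)
E = (-3/2, -4)

1. E_x = -3/2  [E is the midpoint of BF]
2. E_y = -4  [E is the midpoint of BF]
   → E = (-3/2, -4)
3. A_x = -51/20  [C, F, A are collinear ∩ EA ⟂ CF]
4. A_y = -143/20  [C, F, A are collinear ∩ EA ⟂ CF]
   → A = (-51/20, -143/20)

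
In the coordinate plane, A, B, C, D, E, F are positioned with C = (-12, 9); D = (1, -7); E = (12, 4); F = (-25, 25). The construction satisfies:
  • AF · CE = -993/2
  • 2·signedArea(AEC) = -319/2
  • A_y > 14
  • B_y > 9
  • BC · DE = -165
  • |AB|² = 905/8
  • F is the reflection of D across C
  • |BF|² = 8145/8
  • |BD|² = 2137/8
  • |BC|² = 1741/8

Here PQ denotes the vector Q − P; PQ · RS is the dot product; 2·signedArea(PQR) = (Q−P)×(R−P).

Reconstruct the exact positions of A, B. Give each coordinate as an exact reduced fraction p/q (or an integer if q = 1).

A = (-13/2, 29/2)
B = (11/4, 37/4)

1. A_x = -13/2  [2·signedArea(AEC) = -319/2 ∩ AF · CE = -993/2]
2. A_y = 29/2  [2·signedArea(AEC) = -319/2 ∩ AF · CE = -993/2]
   → A = (-13/2, 29/2)
3. B_x = 11/4  [line -11·x + -11·y + 132 = 0 ∩ |BD|² = 2137/8]
4. B_y = 37/4  [line -11·x + -11·y + 132 = 0 ∩ |BD|² = 2137/8]
   → B = (11/4, 37/4)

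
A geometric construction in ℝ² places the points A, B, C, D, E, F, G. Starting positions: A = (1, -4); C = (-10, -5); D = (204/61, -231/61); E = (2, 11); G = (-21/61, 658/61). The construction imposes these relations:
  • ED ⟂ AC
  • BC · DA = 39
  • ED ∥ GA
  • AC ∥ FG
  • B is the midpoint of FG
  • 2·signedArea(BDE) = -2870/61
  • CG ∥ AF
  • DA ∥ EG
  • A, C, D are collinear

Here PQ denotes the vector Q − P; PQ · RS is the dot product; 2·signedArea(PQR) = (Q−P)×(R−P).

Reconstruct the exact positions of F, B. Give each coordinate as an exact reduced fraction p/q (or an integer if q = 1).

1. F_x = 650/61  [AC ∥ FG ∩ CG ∥ AF]
2. F_y = 719/61  [AC ∥ FG ∩ CG ∥ AF]
   → F = (650/61, 719/61)
3. B_x = 629/122  [B is the midpoint of FG]
4. B_y = 1377/122  [B is the midpoint of FG]
   → B = (629/122, 1377/122)

B = (629/122, 1377/122)
F = (650/61, 719/61)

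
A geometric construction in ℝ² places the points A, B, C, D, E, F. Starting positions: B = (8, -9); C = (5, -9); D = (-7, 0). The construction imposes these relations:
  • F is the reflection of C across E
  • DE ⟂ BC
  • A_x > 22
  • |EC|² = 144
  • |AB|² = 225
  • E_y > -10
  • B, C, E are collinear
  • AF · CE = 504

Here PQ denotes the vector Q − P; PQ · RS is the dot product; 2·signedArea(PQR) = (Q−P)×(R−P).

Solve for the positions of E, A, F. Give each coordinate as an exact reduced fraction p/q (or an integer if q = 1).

1. E_x = -7  [B, C, E are collinear ∩ DE ⟂ BC]
2. E_y = -9  [B, C, E are collinear ∩ DE ⟂ BC]
   → E = (-7, -9)
3. F_x = -19  [F is the reflection of C across E]
4. F_y = -9  [F is the reflection of C across E]
   → F = (-19, -9)
5. A_x = 23  [AF · CE = 504]
6. A_y = -9  [|AB|² = 225]
   → A = (23, -9)

A = (23, -9)
E = (-7, -9)
F = (-19, -9)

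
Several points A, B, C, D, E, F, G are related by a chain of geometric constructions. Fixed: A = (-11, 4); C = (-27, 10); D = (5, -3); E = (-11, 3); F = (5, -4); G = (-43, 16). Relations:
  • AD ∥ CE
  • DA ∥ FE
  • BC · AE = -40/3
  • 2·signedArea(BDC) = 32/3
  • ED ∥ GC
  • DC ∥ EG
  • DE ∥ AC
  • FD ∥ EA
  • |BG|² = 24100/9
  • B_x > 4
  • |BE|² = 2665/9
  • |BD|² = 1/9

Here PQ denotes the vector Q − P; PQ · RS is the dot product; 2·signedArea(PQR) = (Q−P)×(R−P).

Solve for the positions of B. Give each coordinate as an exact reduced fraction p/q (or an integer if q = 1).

B = (5, -10/3)

1. B_x = 5  [2·signedArea(BDC) = 32/3 ∩ BC · AE = -40/3]
2. B_y = -10/3  [2·signedArea(BDC) = 32/3 ∩ BC · AE = -40/3]
   → B = (5, -10/3)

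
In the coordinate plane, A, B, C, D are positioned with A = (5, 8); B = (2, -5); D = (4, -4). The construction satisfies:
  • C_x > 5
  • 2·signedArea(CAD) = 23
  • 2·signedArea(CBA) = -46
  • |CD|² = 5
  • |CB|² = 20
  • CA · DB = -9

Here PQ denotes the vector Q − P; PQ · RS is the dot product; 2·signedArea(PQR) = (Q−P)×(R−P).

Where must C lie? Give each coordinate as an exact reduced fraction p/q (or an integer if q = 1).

1. C_x = 6  [2·signedArea(CAD) = 23 ∩ 2·signedArea(CBA) = -46]
2. C_y = -3  [2·signedArea(CAD) = 23 ∩ 2·signedArea(CBA) = -46]
   → C = (6, -3)

C = (6, -3)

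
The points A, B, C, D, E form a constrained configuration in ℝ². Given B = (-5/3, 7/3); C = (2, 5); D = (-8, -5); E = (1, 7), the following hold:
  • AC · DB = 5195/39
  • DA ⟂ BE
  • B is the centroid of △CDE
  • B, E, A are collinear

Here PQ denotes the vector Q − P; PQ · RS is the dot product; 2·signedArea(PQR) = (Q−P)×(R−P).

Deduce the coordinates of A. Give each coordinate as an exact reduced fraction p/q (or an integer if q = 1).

1. A_x = -83/13  [B, E, A are collinear ∩ DA ⟂ BE]
2. A_y = -77/13  [B, E, A are collinear ∩ DA ⟂ BE]
   → A = (-83/13, -77/13)

A = (-83/13, -77/13)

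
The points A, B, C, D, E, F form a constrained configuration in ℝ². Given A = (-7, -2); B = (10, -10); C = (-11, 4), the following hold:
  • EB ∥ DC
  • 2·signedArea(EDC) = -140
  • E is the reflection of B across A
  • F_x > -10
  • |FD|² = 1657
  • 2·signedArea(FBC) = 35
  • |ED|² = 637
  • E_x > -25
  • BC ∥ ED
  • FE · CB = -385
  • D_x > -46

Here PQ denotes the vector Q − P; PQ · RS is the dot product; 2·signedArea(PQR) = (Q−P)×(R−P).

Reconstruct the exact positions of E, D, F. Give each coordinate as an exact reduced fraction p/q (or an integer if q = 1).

D = (-45, 20)
E = (-24, 6)
F = (-9, 1)

1. E_x = -24  [E is the reflection of B across A]
2. E_y = 6  [E is the reflection of B across A]
   → E = (-24, 6)
3. D_x = -45  [EB ∥ DC ∩ BC ∥ ED]
4. D_y = 20  [EB ∥ DC ∩ BC ∥ ED]
   → D = (-45, 20)
5. F_x = -9  [FE · CB = -385 ∩ 2·signedArea(FBC) = 35]
6. F_y = 1  [FE · CB = -385 ∩ 2·signedArea(FBC) = 35]
   → F = (-9, 1)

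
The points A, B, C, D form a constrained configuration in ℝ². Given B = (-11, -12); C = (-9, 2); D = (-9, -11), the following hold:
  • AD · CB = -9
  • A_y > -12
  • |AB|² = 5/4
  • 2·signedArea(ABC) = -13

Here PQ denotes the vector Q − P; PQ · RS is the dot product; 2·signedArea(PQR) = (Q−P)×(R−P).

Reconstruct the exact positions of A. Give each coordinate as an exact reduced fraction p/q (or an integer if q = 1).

1. A_x = -10  [AD · CB = -9 ∩ 2·signedArea(ABC) = -13]
2. A_y = -23/2  [AD · CB = -9 ∩ 2·signedArea(ABC) = -13]
   → A = (-10, -23/2)

A = (-10, -23/2)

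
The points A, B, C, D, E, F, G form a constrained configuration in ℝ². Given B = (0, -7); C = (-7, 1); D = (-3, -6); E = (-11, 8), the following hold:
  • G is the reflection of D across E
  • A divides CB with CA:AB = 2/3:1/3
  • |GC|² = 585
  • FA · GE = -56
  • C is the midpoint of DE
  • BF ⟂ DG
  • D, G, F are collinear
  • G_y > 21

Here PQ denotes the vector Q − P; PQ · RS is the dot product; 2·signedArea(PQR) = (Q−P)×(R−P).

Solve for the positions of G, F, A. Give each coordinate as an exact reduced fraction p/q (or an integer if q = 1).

1. G_x = -19  [G is the reflection of D across E]
2. G_y = 22  [G is the reflection of D across E]
   → G = (-19, 22)
3. F_x = -119/65  [D, G, F are collinear ∩ BF ⟂ DG]
4. F_y = -523/65  [D, G, F are collinear ∩ BF ⟂ DG]
   → F = (-119/65, -523/65)
5. A_x = -7/3  [A divides CB with CA:AB = 2/3:1/3]
6. A_y = -13/3  [A divides CB with CA:AB = 2/3:1/3]
   → A = (-7/3, -13/3)

A = (-7/3, -13/3)
F = (-119/65, -523/65)
G = (-19, 22)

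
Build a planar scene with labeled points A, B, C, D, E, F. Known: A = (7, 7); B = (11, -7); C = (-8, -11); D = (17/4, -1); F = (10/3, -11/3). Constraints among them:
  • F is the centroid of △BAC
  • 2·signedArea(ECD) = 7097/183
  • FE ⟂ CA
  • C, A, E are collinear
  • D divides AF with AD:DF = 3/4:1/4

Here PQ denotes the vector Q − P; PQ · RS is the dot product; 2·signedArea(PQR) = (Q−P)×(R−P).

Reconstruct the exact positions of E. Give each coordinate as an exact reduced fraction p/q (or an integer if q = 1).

E = (46/183, -67/61)

1. E_x = 46/183  [C, A, E are collinear ∩ FE ⟂ CA]
2. E_y = -67/61  [C, A, E are collinear ∩ FE ⟂ CA]
   → E = (46/183, -67/61)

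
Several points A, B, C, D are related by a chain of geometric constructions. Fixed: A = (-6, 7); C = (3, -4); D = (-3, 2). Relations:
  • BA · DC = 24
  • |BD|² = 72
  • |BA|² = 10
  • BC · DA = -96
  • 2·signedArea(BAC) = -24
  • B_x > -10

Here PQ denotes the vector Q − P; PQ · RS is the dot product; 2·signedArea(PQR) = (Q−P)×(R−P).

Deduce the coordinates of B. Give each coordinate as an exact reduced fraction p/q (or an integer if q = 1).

B = (-9, 8)

1. B_x = -9  [BC · DA = -96 ∩ BA · DC = 24]
2. B_y = 8  [BC · DA = -96 ∩ BA · DC = 24]
   → B = (-9, 8)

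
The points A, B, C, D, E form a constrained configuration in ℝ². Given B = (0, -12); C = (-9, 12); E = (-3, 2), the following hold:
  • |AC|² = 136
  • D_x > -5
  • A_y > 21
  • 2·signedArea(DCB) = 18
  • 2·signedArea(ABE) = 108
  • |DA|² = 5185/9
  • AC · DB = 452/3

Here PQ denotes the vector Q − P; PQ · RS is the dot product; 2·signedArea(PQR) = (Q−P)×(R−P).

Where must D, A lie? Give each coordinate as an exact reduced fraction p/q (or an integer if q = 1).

1. A_x = -15  [line -14·x + -3·y + -144 = 0 ∩ |AC|² = 136]
2. A_y = 22  [line -14·x + -3·y + -144 = 0 ∩ |AC|² = 136]
   → A = (-15, 22)
3. D_x = -4  [2·signedArea(DCB) = 18 ∩ AC · DB = 452/3]
4. D_y = 2/3  [2·signedArea(DCB) = 18 ∩ AC · DB = 452/3]
   → D = (-4, 2/3)

A = (-15, 22)
D = (-4, 2/3)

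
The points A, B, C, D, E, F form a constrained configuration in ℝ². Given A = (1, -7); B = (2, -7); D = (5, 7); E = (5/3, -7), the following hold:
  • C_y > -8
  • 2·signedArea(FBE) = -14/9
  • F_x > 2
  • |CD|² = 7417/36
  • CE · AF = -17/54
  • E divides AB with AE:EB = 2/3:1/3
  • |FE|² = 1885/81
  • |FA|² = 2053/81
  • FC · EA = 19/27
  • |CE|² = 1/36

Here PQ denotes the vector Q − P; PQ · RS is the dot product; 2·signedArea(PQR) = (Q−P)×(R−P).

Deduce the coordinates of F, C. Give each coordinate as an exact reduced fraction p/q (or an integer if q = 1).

C = (11/6, -7)
F = (26/9, -7/3)

1. F_y = -7/3  [2·signedArea(FBE) = -14/9]
2. F_x = 26/9  [|FA|² = 2053/81]
   → F = (26/9, -7/3)
3. C_x = 11/6  [CE · AF = -17/54 ∩ FC · EA = 19/27]
4. C_y = -7  [CE · AF = -17/54 ∩ FC · EA = 19/27]
   → C = (11/6, -7)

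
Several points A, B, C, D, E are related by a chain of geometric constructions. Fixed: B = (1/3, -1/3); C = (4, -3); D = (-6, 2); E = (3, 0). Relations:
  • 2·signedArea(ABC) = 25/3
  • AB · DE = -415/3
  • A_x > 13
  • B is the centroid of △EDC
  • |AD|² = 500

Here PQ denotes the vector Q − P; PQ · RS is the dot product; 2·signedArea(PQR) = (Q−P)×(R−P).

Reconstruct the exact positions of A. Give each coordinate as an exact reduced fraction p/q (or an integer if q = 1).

1. A_x = 14  [2·signedArea(ABC) = 25/3 ∩ AB · DE = -415/3]
2. A_y = -8  [2·signedArea(ABC) = 25/3 ∩ AB · DE = -415/3]
   → A = (14, -8)

A = (14, -8)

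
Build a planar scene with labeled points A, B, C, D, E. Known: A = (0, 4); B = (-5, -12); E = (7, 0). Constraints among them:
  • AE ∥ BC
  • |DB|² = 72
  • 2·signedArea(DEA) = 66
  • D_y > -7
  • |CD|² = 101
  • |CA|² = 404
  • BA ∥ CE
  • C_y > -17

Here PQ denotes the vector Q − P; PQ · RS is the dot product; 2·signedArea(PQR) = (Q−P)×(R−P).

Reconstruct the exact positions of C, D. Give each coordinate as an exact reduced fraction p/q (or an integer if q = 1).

C = (2, -16)
D = (1, -6)

1. C_x = 2  [BA ∥ CE ∩ AE ∥ BC]
2. C_y = -16  [BA ∥ CE ∩ AE ∥ BC]
   → C = (2, -16)
3. D_x = 1  [line -4·x + -7·y + -38 = 0 ∩ |CD|² = 101]
4. D_y = -6  [line -4·x + -7·y + -38 = 0 ∩ |CD|² = 101]
   → D = (1, -6)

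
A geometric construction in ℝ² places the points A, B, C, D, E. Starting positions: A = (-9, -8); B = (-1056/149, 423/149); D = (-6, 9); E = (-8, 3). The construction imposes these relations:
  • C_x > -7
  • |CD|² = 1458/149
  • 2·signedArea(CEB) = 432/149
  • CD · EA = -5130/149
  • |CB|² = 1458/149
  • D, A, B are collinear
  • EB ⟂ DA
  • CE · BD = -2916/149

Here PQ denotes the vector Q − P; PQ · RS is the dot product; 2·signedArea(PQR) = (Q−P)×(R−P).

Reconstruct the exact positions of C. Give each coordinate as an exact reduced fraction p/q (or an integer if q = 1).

1. C_x = -975/149  [2·signedArea(CEB) = 432/149 ∩ CD · EA = -5130/149]
2. C_y = 882/149  [2·signedArea(CEB) = 432/149 ∩ CD · EA = -5130/149]
   → C = (-975/149, 882/149)

C = (-975/149, 882/149)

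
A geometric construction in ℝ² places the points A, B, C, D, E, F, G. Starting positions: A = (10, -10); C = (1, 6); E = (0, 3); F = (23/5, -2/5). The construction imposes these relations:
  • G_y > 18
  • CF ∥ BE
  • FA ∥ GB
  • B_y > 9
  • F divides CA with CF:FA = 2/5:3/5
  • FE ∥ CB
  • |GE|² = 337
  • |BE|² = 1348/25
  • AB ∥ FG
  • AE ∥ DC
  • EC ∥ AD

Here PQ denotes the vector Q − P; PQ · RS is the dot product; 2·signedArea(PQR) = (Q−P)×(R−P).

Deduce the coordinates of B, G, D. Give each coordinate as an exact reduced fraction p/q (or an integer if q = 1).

B = (-18/5, 47/5)
D = (11, -7)
G = (-9, 19)

1. B_x = -18/5  [CF ∥ BE ∩ FE ∥ CB]
2. B_y = 47/5  [CF ∥ BE ∩ FE ∥ CB]
   → B = (-18/5, 47/5)
3. G_x = -9  [FA ∥ GB ∩ AB ∥ FG]
4. G_y = 19  [FA ∥ GB ∩ AB ∥ FG]
   → G = (-9, 19)
5. D_x = 11  [AE ∥ DC ∩ EC ∥ AD]
6. D_y = -7  [AE ∥ DC ∩ EC ∥ AD]
   → D = (11, -7)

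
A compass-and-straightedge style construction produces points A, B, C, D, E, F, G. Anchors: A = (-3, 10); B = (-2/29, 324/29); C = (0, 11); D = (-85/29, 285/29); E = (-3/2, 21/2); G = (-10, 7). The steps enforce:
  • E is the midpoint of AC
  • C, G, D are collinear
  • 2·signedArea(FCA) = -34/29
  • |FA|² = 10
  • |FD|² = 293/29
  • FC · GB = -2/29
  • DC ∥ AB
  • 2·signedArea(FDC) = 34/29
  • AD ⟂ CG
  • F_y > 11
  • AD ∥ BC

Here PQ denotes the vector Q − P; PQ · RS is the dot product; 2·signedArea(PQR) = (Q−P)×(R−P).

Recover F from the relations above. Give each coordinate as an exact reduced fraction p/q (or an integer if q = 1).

F = (-4/29, 329/29)

1. F_x = -4/29  [2·signedArea(FCA) = -34/29 ∩ FC · GB = -2/29]
2. F_y = 329/29  [2·signedArea(FCA) = -34/29 ∩ FC · GB = -2/29]
   → F = (-4/29, 329/29)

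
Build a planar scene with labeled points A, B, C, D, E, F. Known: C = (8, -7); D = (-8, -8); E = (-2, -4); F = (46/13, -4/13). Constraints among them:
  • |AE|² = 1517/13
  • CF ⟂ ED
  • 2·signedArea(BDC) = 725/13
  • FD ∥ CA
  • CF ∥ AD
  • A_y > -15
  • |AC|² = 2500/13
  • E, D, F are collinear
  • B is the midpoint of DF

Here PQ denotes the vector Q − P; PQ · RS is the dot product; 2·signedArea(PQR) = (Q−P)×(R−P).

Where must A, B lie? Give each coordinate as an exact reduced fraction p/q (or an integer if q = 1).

1. A_x = -46/13  [CF ∥ AD ∩ FD ∥ CA]
2. A_y = -191/13  [CF ∥ AD ∩ FD ∥ CA]
   → A = (-46/13, -191/13)
3. B_x = -29/13  [B is the midpoint of DF]
4. B_y = -54/13  [B is the midpoint of DF]
   → B = (-29/13, -54/13)

A = (-46/13, -191/13)
B = (-29/13, -54/13)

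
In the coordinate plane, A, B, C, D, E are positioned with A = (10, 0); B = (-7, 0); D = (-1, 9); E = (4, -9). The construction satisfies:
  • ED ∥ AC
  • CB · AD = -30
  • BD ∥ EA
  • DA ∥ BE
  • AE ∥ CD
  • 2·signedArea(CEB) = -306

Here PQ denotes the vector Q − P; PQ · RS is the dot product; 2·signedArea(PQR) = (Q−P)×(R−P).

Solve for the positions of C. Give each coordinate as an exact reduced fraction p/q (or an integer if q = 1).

C = (5, 18)

1. C_x = 5  [AE ∥ CD ∩ ED ∥ AC]
2. C_y = 18  [AE ∥ CD ∩ ED ∥ AC]
   → C = (5, 18)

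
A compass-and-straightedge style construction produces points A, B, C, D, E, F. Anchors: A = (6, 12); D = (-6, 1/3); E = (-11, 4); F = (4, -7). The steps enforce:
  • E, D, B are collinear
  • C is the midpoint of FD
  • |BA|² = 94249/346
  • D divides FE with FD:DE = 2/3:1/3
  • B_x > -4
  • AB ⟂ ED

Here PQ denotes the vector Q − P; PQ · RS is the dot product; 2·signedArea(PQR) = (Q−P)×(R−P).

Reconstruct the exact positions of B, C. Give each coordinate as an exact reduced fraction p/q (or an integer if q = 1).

1. B_x = -1301/346  [E, D, B are collinear ∩ AB ⟂ ED]
2. B_y = -453/346  [E, D, B are collinear ∩ AB ⟂ ED]
   → B = (-1301/346, -453/346)
3. C_x = -1  [C is the midpoint of FD]
4. C_y = -10/3  [C is the midpoint of FD]
   → C = (-1, -10/3)

B = (-1301/346, -453/346)
C = (-1, -10/3)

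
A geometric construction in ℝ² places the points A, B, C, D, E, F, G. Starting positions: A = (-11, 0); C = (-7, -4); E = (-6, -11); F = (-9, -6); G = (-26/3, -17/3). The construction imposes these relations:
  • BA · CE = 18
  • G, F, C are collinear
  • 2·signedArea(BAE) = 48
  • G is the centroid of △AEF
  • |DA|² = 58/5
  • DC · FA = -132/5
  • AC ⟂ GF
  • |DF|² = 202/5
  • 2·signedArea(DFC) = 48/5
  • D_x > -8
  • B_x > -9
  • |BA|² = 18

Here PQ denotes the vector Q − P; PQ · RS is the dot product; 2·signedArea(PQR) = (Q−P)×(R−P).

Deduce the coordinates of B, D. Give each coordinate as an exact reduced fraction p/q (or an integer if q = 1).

B = (-8, 3)
D = (-38/5, 1/5)

1. B_x = -8  [BA · CE = 18 ∩ 2·signedArea(BAE) = 48]
2. B_y = 3  [BA · CE = 18 ∩ 2·signedArea(BAE) = 48]
   → B = (-8, 3)
3. D_x = -38/5  [2·signedArea(DFC) = 48/5 ∩ DC · FA = -132/5]
4. D_y = 1/5  [2·signedArea(DFC) = 48/5 ∩ DC · FA = -132/5]
   → D = (-38/5, 1/5)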